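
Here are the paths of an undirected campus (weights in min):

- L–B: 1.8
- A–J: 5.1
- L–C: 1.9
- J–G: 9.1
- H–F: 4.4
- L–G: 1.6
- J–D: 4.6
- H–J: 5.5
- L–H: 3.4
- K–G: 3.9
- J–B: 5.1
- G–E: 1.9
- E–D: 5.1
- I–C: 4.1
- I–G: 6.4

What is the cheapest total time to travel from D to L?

8.6 min

Running Dijkstra from D:
D: 0
J: 4.6  (via D)
E: 5.1  (via D)
G: 7  (via E)
L: 8.6  (via G)
Shortest route: D–E–G–L = 8.6 min.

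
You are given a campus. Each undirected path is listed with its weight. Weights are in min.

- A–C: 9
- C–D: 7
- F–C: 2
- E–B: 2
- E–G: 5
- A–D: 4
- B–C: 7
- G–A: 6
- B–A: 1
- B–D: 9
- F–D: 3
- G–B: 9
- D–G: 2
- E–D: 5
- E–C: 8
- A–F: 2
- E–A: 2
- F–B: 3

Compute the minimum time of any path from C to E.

6 min

Running Dijkstra from C:
C: 0
F: 2  (via C)
A: 4  (via F)
B: 5  (via F)
D: 5  (via F)
E: 6  (via A)
Shortest route: C → F → A → E = 6 min.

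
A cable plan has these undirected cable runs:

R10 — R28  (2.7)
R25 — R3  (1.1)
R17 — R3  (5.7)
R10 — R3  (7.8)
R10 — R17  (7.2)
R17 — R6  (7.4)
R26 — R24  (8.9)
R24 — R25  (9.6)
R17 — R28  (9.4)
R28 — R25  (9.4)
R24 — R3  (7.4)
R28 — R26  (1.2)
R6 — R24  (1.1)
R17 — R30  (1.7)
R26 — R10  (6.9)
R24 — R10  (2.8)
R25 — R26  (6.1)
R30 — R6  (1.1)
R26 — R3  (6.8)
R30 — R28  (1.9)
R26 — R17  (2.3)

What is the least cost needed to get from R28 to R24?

4.1

Shortest distances from R28:
R28: 0
R26: 1.2  (via R28)
R30: 1.9  (via R28)
R10: 2.7  (via R28)
R6: 3  (via R30)
R17: 3.5  (via R26)
R24: 4.1  (via R6)
Shortest route: R28–R30–R6–R24 = 4.1.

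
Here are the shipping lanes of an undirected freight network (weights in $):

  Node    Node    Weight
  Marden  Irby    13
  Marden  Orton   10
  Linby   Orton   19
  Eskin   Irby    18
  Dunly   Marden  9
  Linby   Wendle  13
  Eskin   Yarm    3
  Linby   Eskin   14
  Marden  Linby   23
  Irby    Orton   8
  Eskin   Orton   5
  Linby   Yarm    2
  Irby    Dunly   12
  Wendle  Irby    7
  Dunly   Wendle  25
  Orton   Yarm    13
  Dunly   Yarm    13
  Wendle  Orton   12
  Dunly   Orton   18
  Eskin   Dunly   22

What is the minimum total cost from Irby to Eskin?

$13

Running Dijkstra from Irby:
Irby: 0
Wendle: 7  (via Irby)
Orton: 8  (via Irby)
Dunly: 12  (via Irby)
Eskin: 13  (via Orton)
Shortest route: Irby–Orton–Eskin = $13.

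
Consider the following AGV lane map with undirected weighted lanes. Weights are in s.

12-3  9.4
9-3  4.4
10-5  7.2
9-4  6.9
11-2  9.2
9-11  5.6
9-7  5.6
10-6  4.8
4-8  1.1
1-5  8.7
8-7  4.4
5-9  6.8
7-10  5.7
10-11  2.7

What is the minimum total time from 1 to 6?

20.7 s

Candidate routes:
1 → 5 → 9 → 4 → 8 → 7 → 10 → 6: 8.7+6.8+6.9+1.1+4.4+5.7+4.8 = 38.4
1 → 5 → 9 → 11 → 10 → 6: 8.7+6.8+5.6+2.7+4.8 = 28.6
1 → 5 → 10 → 6: 8.7+7.2+4.8 = 20.7
1 → 5 → 9 → 7 → 10 → 6: 8.7+6.8+5.6+5.7+4.8 = 31.6
The minimum is 20.7 s via 1 → 5 → 10 → 6.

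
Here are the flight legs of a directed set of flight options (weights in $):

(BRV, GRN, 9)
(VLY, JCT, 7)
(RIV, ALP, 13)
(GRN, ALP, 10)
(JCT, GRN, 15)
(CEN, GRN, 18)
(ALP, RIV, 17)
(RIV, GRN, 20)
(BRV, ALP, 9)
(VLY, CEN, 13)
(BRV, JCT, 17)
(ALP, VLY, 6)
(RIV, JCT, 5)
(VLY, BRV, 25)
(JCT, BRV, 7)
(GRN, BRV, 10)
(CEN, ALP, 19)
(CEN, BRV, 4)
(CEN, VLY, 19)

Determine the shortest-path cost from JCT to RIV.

$33

Running Dijkstra from JCT:
JCT: 0
BRV: 7  (via JCT)
GRN: 15  (via JCT)
ALP: 16  (via BRV)
VLY: 22  (via ALP)
RIV: 33  (via ALP)
Shortest route: JCT–BRV–ALP–RIV = $33.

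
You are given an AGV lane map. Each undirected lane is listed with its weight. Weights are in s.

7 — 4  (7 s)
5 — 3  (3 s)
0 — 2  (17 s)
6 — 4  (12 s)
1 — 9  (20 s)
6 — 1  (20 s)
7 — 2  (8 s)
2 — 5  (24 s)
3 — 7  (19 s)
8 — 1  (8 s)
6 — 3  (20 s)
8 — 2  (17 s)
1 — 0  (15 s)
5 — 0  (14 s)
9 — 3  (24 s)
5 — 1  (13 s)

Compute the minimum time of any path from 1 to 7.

Compare a few routes:
1 → 5 → 3 → 7: 13+3+19 = 35
1 → 8 → 2 → 7: 8+17+8 = 33
The minimum is 33 s via 1 → 8 → 2 → 7.

33 s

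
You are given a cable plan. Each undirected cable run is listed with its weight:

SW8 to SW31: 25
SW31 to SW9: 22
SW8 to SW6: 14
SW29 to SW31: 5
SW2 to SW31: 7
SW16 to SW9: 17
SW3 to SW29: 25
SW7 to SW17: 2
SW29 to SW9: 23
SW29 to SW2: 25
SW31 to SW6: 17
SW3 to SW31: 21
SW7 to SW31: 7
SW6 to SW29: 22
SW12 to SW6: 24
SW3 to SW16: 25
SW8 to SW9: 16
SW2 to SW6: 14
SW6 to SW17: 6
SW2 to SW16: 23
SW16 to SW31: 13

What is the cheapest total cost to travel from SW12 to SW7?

Settle nodes by increasing distance from SW12:
SW12: 0
SW6: 24  (via SW12)
SW17: 30  (via SW6)
SW7: 32  (via SW17)
Shortest route: SW12 → SW6 → SW17 → SW7 = 32.

32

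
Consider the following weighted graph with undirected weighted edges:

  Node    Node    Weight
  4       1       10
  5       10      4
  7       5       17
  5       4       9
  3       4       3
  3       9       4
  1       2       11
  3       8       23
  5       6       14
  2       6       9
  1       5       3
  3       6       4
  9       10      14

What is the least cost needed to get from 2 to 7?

Running Dijkstra from 2:
2: 0
6: 9  (via 2)
1: 11  (via 2)
3: 13  (via 6)
5: 14  (via 1)
4: 16  (via 3)
9: 17  (via 3)
10: 18  (via 5)
7: 31  (via 5)
Shortest route: 2 → 1 → 5 → 7 = 31.

31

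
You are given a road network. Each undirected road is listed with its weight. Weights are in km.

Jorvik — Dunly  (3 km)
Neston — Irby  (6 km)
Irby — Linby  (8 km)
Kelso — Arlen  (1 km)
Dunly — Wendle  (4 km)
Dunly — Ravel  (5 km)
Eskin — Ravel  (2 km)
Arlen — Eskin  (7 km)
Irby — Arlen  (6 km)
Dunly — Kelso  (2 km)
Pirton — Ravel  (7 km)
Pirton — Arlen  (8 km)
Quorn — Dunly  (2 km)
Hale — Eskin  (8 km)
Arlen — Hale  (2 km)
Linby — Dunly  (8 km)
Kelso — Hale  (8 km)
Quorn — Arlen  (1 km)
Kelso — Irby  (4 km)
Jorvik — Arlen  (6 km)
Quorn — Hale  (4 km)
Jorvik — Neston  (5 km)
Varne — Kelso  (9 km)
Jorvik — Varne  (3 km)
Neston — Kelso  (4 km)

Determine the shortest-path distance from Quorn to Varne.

8 km

Enumerating some paths:
Quorn–Arlen–Kelso–Varne: 1+1+9 = 11
Quorn–Dunly–Jorvik–Varne: 2+3+3 = 8
Quorn–Arlen–Kelso–Dunly–Jorvik–Varne: 1+1+2+3+3 = 10
Quorn–Arlen–Jorvik–Varne: 1+6+3 = 10
The minimum is 8 km via Quorn–Dunly–Jorvik–Varne.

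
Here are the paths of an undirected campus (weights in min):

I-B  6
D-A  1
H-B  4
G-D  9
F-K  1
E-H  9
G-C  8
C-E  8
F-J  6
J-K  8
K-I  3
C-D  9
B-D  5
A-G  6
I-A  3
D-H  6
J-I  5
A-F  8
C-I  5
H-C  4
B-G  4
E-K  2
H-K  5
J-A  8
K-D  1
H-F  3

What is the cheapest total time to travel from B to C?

8 min

Settle nodes by increasing distance from B:
B: 0
G: 4  (via B)
H: 4  (via B)
D: 5  (via B)
A: 6  (via D)
I: 6  (via B)
K: 6  (via D)
F: 7  (via H)
C: 8  (via H)
Shortest route: B → H → C = 8 min.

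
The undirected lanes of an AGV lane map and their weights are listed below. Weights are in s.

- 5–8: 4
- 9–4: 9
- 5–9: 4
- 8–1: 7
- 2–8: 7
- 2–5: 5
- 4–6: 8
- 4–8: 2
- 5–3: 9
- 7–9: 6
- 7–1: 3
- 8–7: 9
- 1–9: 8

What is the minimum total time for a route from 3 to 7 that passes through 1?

Shortest 3→1: 3–5–8–1 = 20
Shortest 1→7: 1–7 = 3
Total via 1: 20 + 3 = 23 s.

23 s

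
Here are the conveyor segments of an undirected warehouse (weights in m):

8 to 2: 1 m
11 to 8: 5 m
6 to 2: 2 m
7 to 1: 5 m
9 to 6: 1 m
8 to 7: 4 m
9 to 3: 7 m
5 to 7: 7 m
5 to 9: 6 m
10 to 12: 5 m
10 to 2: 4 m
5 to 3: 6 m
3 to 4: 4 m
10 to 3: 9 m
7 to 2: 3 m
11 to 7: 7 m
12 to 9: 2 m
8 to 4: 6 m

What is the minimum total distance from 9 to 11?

9 m

Candidate routes:
9 → 6 → 2 → 7 → 11: 1+2+3+7 = 13
9 → 6 → 2 → 8 → 11: 1+2+1+5 = 9
The minimum is 9 m via 9 → 6 → 2 → 8 → 11.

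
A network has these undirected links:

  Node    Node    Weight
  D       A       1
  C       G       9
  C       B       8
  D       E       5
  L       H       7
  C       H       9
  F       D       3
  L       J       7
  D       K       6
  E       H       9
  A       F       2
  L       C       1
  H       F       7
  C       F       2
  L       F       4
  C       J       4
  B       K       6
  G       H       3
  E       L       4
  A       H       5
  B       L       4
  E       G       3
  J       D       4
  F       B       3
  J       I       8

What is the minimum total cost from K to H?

12

Enumerating some paths:
K → D → A → H: 6+1+5 = 12
K → B → F → A → H: 6+3+2+5 = 16
K → B → F → H: 6+3+7 = 16
The minimum is 12 via K → D → A → H.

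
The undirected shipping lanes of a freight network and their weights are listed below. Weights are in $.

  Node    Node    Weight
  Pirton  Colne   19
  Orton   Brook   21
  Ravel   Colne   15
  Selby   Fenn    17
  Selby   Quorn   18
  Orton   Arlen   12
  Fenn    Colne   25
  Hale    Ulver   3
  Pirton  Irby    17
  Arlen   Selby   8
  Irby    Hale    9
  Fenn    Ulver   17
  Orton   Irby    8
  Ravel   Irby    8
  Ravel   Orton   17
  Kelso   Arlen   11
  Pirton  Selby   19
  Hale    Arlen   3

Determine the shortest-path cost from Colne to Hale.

Candidate routes:
Colne → Pirton → Irby → Hale: 19+17+9 = 45
Colne → Fenn → Ulver → Hale: 25+17+3 = 45
Colne → Ravel → Irby → Hale: 15+8+9 = 32
The minimum is $32 via Colne → Ravel → Irby → Hale.

$32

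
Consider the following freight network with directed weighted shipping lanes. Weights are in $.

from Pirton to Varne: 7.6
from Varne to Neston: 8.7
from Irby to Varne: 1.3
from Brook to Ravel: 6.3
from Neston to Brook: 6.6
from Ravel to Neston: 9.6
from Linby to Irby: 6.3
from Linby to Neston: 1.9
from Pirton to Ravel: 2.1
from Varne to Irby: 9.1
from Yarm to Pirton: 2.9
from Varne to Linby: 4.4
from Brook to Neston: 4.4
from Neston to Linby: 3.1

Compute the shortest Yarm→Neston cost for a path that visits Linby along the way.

Best Yarm to Linby: Yarm–Pirton–Varne–Linby costing 14.9
Shortest Linby→Neston: Linby–Neston = 1.9
Total via Linby: 14.9 + 1.9 = $16.8.

$16.8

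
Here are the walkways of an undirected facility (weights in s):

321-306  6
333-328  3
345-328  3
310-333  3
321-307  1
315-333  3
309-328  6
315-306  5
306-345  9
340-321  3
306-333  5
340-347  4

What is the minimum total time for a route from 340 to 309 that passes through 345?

27 s

Best 340 to 345: 340 → 321 → 306 → 345 costing 18
Shortest 345→309: 345 → 328 → 309 = 9
Total via 345: 18 + 9 = 27 s.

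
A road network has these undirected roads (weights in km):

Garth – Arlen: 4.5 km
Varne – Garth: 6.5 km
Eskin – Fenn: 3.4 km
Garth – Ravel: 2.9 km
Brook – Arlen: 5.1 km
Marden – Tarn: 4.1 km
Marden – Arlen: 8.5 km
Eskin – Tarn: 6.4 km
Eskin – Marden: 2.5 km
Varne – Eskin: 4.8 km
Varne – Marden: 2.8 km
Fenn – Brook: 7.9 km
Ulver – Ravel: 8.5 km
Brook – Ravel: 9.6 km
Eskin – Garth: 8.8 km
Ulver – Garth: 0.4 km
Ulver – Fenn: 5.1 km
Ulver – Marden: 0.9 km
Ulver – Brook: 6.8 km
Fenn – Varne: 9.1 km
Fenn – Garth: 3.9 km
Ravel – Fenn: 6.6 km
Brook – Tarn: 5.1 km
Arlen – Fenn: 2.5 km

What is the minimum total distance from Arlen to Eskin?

Settle nodes by increasing distance from Arlen:
Arlen: 0
Fenn: 2.5  (via Arlen)
Garth: 4.5  (via Arlen)
Ulver: 4.9  (via Garth)
Brook: 5.1  (via Arlen)
Marden: 5.8  (via Ulver)
Eskin: 5.9  (via Fenn)
Shortest route: Arlen → Fenn → Eskin = 5.9 km.

5.9 km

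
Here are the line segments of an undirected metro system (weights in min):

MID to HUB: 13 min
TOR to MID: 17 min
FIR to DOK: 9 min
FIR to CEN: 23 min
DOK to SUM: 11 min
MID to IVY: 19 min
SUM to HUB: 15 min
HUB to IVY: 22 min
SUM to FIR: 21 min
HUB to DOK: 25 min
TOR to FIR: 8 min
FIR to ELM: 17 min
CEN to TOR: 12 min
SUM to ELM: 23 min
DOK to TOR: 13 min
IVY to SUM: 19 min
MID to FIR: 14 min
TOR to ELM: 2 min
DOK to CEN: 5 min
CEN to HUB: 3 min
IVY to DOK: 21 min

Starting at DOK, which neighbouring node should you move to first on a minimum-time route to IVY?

IVY

Candidate routes:
DOK–IVY: 21 = 21
DOK–SUM–IVY: 11+19 = 30
DOK–CEN–HUB–IVY: 5+3+22 = 30
DOK–CEN–HUB–MID–IVY: 5+3+13+19 = 40
Cheapest is DOK–IVY at 21 min.
So from DOK the first move is to IVY.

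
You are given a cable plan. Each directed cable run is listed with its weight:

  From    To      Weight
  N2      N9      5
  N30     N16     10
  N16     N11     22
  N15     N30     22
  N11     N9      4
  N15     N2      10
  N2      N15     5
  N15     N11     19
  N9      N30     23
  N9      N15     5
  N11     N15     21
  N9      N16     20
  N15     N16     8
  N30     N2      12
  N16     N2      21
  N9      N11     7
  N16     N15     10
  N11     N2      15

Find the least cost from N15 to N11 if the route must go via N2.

Shortest N15→N2: N15 → N2 = 10
Shortest N2→N11: N2 → N9 → N11 = 12
Total via N2: 10 + 12 = 22.

22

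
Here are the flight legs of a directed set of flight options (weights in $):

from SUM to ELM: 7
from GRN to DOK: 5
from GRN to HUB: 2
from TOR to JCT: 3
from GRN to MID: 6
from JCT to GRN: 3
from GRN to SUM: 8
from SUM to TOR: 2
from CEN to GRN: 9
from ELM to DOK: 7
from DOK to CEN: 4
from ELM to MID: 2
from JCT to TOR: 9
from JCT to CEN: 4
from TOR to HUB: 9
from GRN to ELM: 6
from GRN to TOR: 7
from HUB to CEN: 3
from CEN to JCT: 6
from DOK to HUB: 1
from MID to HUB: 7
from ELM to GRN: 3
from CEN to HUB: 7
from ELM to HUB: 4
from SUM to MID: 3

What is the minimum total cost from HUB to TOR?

Shortest distances from HUB:
HUB: 0
CEN: 3  (via HUB)
JCT: 9  (via CEN)
GRN: 12  (via CEN)
DOK: 17  (via GRN)
TOR: 18  (via JCT)
Shortest route: HUB → CEN → JCT → TOR = $18.

$18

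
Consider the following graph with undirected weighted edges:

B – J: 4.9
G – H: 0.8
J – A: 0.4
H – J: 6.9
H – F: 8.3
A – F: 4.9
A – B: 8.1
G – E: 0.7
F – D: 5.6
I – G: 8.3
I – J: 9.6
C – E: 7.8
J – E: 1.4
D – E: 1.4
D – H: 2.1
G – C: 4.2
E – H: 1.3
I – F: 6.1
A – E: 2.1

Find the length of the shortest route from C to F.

11.6

Candidate routes:
C–G–E–A–F: 4.2+0.7+2.1+4.9 = 11.9
C–G–E–J–A–F: 4.2+0.7+1.4+0.4+4.9 = 11.6
C–G–E–D–F: 4.2+0.7+1.4+5.6 = 11.9
C–G–H–D–F: 4.2+0.8+2.1+5.6 = 12.7
The minimum is 11.6 via C–G–E–J–A–F.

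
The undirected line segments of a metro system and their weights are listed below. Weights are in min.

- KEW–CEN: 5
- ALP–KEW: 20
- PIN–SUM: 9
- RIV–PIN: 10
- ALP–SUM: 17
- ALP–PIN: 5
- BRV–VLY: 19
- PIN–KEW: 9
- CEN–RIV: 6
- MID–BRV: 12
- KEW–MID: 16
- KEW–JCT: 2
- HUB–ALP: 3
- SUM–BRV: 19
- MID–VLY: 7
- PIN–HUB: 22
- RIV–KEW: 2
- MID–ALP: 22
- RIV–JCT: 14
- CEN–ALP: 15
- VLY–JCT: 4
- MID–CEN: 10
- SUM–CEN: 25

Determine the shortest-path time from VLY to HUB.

Running Dijkstra from VLY:
VLY: 0
JCT: 4  (via VLY)
KEW: 6  (via JCT)
MID: 7  (via VLY)
RIV: 8  (via KEW)
CEN: 11  (via KEW)
PIN: 15  (via KEW)
BRV: 19  (via VLY)
ALP: 20  (via PIN)
HUB: 23  (via ALP)
Shortest route: VLY → JCT → KEW → PIN → ALP → HUB = 23 min.

23 min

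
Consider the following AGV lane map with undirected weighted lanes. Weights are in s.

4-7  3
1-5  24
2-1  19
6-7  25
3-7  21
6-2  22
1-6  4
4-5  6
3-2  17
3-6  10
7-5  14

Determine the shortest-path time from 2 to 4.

41 s

Enumerating some paths:
2 → 3 → 7 → 4: 17+21+3 = 41
2 → 6 → 7 → 4: 22+25+3 = 50
2 → 1 → 5 → 4: 19+24+6 = 49
2 → 1 → 6 → 7 → 4: 19+4+25+3 = 51
Cheapest is 2 → 3 → 7 → 4 at 41 s.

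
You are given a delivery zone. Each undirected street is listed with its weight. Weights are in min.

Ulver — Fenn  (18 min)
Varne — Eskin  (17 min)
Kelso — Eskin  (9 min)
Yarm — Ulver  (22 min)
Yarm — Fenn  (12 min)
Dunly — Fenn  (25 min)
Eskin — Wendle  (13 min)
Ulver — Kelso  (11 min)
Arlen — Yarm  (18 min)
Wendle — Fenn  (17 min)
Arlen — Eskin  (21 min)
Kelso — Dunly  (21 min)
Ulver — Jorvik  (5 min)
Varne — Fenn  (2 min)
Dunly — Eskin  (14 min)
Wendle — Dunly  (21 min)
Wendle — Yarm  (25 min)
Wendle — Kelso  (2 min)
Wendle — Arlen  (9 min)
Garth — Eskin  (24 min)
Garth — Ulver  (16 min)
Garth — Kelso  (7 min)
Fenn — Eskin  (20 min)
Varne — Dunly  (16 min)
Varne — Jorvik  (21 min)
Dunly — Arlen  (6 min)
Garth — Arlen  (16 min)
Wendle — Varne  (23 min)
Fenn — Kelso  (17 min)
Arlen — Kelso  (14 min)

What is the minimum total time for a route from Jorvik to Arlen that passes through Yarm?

Shortest Jorvik→Yarm: Jorvik–Ulver–Yarm = 27
Shortest Yarm→Arlen: Yarm–Arlen = 18
Total via Yarm: 27 + 18 = 45 min.

45 min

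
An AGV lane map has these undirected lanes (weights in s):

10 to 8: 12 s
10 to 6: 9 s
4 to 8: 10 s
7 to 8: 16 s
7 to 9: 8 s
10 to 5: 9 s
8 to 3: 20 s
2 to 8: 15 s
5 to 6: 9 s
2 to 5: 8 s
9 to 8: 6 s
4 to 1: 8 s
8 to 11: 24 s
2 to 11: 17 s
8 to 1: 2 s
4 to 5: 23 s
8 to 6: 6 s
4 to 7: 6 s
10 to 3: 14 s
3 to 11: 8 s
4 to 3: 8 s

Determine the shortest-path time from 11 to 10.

Candidate routes:
11–3–10: 8+14 = 22
11–2–5–10: 17+8+9 = 34
11–8–10: 24+12 = 36
Cheapest is 11–3–10 at 22 s.

22 s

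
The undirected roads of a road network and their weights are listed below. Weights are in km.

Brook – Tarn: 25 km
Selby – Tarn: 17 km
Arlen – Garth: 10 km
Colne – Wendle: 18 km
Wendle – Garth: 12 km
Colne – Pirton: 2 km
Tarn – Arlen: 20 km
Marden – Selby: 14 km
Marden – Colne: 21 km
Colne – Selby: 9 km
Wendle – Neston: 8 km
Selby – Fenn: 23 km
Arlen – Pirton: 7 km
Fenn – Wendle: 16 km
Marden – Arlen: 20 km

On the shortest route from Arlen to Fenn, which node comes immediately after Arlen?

Garth

Enumerating some paths:
Arlen–Pirton–Colne–Selby–Fenn: 7+2+9+23 = 41
Arlen–Pirton–Colne–Wendle–Fenn: 7+2+18+16 = 43
Arlen–Garth–Wendle–Fenn: 10+12+16 = 38
Cheapest is Arlen–Garth–Wendle–Fenn at 38 km.
So from Arlen the first move is to Garth.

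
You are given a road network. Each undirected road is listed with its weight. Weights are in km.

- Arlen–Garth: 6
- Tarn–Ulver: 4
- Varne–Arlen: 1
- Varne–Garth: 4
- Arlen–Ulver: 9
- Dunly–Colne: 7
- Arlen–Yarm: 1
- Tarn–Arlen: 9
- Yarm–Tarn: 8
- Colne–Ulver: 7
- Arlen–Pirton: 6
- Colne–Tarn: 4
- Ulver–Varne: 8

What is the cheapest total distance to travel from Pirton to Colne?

Candidate routes:
Pirton - Arlen - Ulver - Colne: 6+9+7 = 22
Pirton - Arlen - Tarn - Colne: 6+9+4 = 19
Cheapest is Pirton - Arlen - Tarn - Colne at 19 km.

19 km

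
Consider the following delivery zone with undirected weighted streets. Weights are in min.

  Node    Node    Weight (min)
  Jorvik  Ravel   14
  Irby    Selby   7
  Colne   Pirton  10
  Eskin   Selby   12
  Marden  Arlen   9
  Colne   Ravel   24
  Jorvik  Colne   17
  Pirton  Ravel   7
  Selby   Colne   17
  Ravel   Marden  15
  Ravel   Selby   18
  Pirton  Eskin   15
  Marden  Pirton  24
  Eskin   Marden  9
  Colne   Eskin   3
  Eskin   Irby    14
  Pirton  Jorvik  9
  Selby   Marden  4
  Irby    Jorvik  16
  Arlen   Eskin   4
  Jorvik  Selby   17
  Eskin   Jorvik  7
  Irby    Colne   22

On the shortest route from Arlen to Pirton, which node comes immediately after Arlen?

Enumerating some paths:
Arlen–Eskin–Pirton: 4+15 = 19
Arlen–Eskin–Colne–Pirton: 4+3+10 = 17
Arlen–Marden–Eskin–Colne–Pirton: 9+9+3+10 = 31
Arlen–Eskin–Jorvik–Pirton: 4+7+9 = 20
The minimum is 17 min via Arlen–Eskin–Colne–Pirton.
So from Arlen the first move is to Eskin.

Eskin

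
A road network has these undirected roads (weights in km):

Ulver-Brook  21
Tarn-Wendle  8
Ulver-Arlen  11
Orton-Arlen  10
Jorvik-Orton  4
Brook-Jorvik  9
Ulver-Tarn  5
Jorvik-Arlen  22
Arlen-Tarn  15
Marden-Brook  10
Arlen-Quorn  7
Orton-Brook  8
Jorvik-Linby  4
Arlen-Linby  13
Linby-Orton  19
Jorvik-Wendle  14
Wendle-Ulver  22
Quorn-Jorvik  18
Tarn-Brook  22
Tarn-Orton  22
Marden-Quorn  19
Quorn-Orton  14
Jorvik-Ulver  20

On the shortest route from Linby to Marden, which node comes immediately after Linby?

Compare a few routes:
Linby - Jorvik - Orton - Brook - Marden: 4+4+8+10 = 26
Linby - Jorvik - Brook - Marden: 4+9+10 = 23
Linby - Orton - Brook - Marden: 19+8+10 = 37
Cheapest is Linby - Jorvik - Brook - Marden at 23 km.
So from Linby the first move is to Jorvik.

Jorvik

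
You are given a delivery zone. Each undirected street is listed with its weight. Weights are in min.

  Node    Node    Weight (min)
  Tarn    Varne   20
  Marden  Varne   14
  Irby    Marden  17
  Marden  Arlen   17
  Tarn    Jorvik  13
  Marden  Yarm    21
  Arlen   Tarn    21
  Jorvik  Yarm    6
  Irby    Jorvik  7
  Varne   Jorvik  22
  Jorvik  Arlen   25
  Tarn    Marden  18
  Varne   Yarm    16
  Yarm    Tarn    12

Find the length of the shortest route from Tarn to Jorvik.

Running Dijkstra from Tarn:
Tarn: 0
Yarm: 12  (via Tarn)
Jorvik: 13  (via Tarn)
Shortest route: Tarn–Jorvik = 13 min.

13 min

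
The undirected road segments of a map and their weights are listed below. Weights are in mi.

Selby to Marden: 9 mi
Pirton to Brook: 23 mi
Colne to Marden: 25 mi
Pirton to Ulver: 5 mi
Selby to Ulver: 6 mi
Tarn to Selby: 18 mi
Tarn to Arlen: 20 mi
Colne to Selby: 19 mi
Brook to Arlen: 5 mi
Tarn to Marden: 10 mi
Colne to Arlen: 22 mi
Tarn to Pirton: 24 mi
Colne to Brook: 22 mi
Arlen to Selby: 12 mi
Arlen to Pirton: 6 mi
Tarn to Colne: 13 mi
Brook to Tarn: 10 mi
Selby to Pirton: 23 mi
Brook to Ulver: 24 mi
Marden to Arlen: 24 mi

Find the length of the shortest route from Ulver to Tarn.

Settle nodes by increasing distance from Ulver:
Ulver: 0
Pirton: 5  (via Ulver)
Selby: 6  (via Ulver)
Arlen: 11  (via Pirton)
Marden: 15  (via Selby)
Brook: 16  (via Arlen)
Tarn: 24  (via Selby)
Shortest route: Ulver → Selby → Tarn = 24 mi.

24 mi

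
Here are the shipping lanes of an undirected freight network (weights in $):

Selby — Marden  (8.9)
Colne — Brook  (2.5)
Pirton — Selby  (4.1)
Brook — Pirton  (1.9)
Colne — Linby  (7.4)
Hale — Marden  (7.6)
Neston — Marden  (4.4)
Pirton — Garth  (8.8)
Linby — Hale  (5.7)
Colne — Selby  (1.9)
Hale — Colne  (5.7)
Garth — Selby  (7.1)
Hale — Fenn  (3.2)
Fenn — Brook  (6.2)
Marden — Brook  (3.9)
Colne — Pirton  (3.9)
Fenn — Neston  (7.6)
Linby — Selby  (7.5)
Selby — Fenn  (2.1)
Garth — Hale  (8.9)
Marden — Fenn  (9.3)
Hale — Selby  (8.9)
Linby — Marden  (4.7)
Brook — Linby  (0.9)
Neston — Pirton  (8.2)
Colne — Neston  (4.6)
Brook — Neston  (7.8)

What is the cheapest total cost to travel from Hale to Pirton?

$8.5

Running Dijkstra from Hale:
Hale: 0
Fenn: 3.2  (via Hale)
Selby: 5.3  (via Fenn)
Linby: 5.7  (via Hale)
Colne: 5.7  (via Hale)
Brook: 6.6  (via Linby)
Marden: 7.6  (via Hale)
Pirton: 8.5  (via Brook)
Shortest route: Hale–Linby–Brook–Pirton = $8.5.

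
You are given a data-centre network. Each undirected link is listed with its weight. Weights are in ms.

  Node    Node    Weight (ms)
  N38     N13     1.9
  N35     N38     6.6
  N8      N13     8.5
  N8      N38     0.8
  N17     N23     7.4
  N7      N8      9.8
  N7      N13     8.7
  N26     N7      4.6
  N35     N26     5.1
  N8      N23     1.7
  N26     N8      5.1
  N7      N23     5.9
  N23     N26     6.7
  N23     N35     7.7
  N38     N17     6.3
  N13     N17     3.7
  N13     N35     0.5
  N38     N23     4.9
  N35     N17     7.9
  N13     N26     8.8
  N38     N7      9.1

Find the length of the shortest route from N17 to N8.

Enumerating some paths:
N17–N35–N13–N38–N8: 7.9+0.5+1.9+0.8 = 11.1
N17–N38–N8: 6.3+0.8 = 7.1
N17–N13–N38–N8: 3.7+1.9+0.8 = 6.4
N17–N23–N8: 7.4+1.7 = 9.1
The minimum is 6.4 ms via N17–N13–N38–N8.

6.4 ms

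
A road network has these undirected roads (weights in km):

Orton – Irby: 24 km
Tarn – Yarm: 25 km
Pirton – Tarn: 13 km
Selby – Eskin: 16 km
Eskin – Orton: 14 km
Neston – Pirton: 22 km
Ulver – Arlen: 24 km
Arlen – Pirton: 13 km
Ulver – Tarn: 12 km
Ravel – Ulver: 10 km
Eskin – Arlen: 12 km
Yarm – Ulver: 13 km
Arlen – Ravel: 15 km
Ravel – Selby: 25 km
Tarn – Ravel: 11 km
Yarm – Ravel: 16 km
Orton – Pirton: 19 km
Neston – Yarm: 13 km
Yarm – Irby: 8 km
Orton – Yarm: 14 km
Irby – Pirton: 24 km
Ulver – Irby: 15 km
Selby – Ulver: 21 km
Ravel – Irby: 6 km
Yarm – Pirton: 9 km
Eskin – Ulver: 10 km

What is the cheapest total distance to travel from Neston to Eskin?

Compare a few routes:
Neston - Yarm - Orton - Eskin: 13+14+14 = 41
Neston - Yarm - Ulver - Eskin: 13+13+10 = 36
Neston - Yarm - Irby - Ulver - Eskin: 13+8+15+10 = 46
Neston - Yarm - Pirton - Arlen - Eskin: 13+9+13+12 = 47
Cheapest is Neston - Yarm - Ulver - Eskin at 36 km.

36 km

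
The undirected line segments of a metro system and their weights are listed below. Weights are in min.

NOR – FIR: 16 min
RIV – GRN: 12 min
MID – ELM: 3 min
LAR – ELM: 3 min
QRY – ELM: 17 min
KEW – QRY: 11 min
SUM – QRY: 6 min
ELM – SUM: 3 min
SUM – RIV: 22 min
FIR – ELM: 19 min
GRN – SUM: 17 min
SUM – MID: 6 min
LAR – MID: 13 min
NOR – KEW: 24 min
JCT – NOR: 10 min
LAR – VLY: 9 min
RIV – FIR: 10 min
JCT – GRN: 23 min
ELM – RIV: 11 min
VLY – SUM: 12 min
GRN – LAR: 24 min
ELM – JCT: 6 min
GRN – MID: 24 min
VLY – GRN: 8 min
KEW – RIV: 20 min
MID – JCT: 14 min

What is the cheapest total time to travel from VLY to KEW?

Running Dijkstra from VLY:
VLY: 0
GRN: 8  (via VLY)
LAR: 9  (via VLY)
ELM: 12  (via LAR)
SUM: 12  (via VLY)
MID: 15  (via ELM)
QRY: 18  (via SUM)
JCT: 18  (via ELM)
RIV: 20  (via GRN)
NOR: 28  (via JCT)
KEW: 29  (via QRY)
Shortest route: VLY → SUM → QRY → KEW = 29 min.

29 min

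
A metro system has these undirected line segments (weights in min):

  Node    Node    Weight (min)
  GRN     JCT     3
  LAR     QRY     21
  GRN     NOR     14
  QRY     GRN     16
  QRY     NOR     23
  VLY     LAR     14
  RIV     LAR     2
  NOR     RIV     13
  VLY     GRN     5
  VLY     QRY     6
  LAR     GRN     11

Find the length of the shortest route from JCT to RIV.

Candidate routes:
JCT–GRN–LAR–RIV: 3+11+2 = 16
JCT–GRN–VLY–LAR–RIV: 3+5+14+2 = 24
Cheapest is JCT–GRN–LAR–RIV at 16 min.

16 min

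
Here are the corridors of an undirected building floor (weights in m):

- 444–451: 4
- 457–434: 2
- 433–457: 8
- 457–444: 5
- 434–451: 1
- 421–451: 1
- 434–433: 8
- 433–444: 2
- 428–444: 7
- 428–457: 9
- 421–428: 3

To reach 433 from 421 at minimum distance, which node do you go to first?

Compare a few routes:
421 - 451 - 444 - 433: 1+4+2 = 7
421 - 451 - 434 - 433: 1+1+8 = 10
The minimum is 7 m via 421 - 451 - 444 - 433.
So from 421 the first move is to 451.

451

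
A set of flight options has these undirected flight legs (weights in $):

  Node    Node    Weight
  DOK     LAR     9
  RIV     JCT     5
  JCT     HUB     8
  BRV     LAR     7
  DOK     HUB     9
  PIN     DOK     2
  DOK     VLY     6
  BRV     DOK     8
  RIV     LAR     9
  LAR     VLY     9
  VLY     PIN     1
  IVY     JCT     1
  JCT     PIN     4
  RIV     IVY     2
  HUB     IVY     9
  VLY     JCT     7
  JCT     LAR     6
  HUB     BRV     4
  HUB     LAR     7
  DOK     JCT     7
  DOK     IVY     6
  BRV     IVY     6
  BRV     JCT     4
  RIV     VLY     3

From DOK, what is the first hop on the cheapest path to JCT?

Enumerating some paths:
DOK - IVY - JCT: 6+1 = 7
DOK - PIN - JCT: 2+4 = 6
DOK - JCT: 7 = 7
DOK - PIN - VLY - RIV - IVY - JCT: 2+1+3+2+1 = 9
The minimum is $6 via DOK - PIN - JCT.
So from DOK the first move is to PIN.

PIN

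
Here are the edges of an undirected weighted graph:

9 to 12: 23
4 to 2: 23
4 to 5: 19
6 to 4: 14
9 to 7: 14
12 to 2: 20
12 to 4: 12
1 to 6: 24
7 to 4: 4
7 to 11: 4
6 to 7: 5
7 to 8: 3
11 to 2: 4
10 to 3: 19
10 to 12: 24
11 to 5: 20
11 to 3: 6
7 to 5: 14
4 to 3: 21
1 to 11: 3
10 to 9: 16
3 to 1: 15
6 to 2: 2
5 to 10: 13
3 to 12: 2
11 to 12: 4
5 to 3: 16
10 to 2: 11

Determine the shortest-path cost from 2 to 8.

Settle nodes by increasing distance from 2:
2: 0
6: 2  (via 2)
11: 4  (via 2)
1: 7  (via 11)
7: 7  (via 6)
12: 8  (via 11)
3: 10  (via 11)
8: 10  (via 7)
Shortest route: 2–6–7–8 = 10.

10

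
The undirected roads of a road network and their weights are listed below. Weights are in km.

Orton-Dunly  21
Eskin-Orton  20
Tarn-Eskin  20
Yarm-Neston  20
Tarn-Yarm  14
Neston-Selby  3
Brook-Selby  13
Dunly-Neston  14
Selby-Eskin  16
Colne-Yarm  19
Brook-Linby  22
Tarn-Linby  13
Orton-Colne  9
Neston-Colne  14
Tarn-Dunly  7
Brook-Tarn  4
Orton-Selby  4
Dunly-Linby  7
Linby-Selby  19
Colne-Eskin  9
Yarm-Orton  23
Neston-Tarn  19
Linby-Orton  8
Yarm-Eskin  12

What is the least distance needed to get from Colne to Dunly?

24 km

Running Dijkstra from Colne:
Colne: 0
Orton: 9  (via Colne)
Eskin: 9  (via Colne)
Selby: 13  (via Orton)
Neston: 14  (via Colne)
Linby: 17  (via Orton)
Yarm: 19  (via Colne)
Dunly: 24  (via Linby)
Shortest route: Colne → Orton → Linby → Dunly = 24 km.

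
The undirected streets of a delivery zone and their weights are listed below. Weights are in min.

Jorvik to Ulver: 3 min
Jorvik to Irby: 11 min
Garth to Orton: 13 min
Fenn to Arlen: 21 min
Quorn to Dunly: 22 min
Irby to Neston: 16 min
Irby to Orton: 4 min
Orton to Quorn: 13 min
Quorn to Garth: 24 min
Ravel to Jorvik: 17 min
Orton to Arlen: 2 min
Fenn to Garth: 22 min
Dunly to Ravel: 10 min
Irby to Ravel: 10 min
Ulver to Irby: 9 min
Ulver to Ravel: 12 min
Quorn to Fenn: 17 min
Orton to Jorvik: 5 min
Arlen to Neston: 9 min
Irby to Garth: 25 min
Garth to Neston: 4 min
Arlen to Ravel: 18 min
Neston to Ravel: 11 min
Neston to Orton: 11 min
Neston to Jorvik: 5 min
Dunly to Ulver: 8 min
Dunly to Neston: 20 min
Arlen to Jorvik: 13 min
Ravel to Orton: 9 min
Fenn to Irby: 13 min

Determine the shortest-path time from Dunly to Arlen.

18 min

Running Dijkstra from Dunly:
Dunly: 0
Ulver: 8  (via Dunly)
Ravel: 10  (via Dunly)
Jorvik: 11  (via Ulver)
Neston: 16  (via Jorvik)
Orton: 16  (via Jorvik)
Irby: 17  (via Ulver)
Arlen: 18  (via Orton)
Shortest route: Dunly–Ulver–Jorvik–Orton–Arlen = 18 min.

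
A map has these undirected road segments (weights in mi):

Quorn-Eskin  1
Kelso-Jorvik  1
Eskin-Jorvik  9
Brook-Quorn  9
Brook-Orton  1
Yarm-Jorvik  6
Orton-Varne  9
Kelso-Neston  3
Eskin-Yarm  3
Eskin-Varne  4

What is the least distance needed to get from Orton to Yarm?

Running Dijkstra from Orton:
Orton: 0
Brook: 1  (via Orton)
Varne: 9  (via Orton)
Quorn: 10  (via Brook)
Eskin: 11  (via Quorn)
Yarm: 14  (via Eskin)
Shortest route: Orton → Brook → Quorn → Eskin → Yarm = 14 mi.

14 mi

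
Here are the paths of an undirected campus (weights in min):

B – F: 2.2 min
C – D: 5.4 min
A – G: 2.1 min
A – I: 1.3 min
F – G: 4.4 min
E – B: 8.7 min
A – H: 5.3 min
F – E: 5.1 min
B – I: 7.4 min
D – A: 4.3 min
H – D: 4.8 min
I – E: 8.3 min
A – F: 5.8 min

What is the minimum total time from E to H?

Compare a few routes:
E → I → A → D → H: 8.3+1.3+4.3+4.8 = 18.7
E → F → A → H: 5.1+5.8+5.3 = 16.2
E → I → A → H: 8.3+1.3+5.3 = 14.9
E → F → G → A → H: 5.1+4.4+2.1+5.3 = 16.9
Cheapest is E → I → A → H at 14.9 min.

14.9 min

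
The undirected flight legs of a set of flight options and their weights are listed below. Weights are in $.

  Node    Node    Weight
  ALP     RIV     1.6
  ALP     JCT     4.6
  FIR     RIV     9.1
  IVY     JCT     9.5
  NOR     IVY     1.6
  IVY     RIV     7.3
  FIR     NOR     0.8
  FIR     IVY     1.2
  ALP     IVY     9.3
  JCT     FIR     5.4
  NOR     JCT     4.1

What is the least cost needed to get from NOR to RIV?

$8.9

Enumerating some paths:
NOR → FIR → IVY → RIV: 0.8+1.2+7.3 = 9.3
NOR → IVY → RIV: 1.6+7.3 = 8.9
The minimum is $8.9 via NOR → IVY → RIV.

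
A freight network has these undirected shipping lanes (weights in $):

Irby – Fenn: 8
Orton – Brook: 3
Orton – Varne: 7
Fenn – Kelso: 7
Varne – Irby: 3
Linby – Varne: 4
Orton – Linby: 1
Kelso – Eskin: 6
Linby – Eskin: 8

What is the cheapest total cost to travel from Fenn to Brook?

Candidate routes:
Fenn–Irby–Varne–Linby–Orton–Brook: 8+3+4+1+3 = 19
Fenn–Irby–Varne–Orton–Brook: 8+3+7+3 = 21
The minimum is $19 via Fenn–Irby–Varne–Linby–Orton–Brook.

$19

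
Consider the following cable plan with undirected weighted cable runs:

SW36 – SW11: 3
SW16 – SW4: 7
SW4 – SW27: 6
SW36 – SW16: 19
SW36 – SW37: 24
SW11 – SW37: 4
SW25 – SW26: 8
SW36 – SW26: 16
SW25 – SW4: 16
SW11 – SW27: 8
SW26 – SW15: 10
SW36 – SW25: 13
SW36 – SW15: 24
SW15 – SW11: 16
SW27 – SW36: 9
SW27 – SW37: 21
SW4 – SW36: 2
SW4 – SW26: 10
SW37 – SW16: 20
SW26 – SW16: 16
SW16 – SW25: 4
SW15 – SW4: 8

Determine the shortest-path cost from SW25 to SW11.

16

Enumerating some paths:
SW25 - SW4 - SW36 - SW11: 16+2+3 = 21
SW25 - SW36 - SW11: 13+3 = 16
The minimum is 16 via SW25 - SW36 - SW11.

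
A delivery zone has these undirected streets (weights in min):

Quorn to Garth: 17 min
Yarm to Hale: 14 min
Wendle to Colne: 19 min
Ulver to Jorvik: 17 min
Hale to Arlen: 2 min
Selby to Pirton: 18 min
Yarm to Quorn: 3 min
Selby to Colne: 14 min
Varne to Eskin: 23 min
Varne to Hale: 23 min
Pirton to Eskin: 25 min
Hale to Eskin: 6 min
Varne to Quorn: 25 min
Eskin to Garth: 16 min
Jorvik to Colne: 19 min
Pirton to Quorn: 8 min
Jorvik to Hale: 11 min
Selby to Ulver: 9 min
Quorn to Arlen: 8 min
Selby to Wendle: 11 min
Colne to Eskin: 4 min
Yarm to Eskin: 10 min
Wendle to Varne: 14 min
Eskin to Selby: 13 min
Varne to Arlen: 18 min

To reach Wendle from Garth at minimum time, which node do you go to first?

Compare a few routes:
Garth → Eskin → Colne → Wendle: 16+4+19 = 39
Garth → Eskin → Colne → Selby → Wendle: 16+4+14+11 = 45
Garth → Quorn → Yarm → Eskin → Colne → Wendle: 17+3+10+4+19 = 53
Garth → Eskin → Selby → Wendle: 16+13+11 = 40
The minimum is 39 min via Garth → Eskin → Colne → Wendle.
So from Garth the first move is to Eskin.

Eskin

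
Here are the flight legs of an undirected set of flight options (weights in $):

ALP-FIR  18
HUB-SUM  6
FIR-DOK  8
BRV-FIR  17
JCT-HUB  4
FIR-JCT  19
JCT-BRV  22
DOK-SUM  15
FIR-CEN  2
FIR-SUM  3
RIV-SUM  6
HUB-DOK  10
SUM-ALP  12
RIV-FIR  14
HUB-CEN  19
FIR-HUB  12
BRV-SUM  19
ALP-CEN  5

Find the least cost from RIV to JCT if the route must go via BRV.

Best RIV to BRV: RIV–SUM–BRV costing 25
Best BRV to JCT: BRV–JCT costing 22
Total via BRV: 25 + 22 = $47.

$47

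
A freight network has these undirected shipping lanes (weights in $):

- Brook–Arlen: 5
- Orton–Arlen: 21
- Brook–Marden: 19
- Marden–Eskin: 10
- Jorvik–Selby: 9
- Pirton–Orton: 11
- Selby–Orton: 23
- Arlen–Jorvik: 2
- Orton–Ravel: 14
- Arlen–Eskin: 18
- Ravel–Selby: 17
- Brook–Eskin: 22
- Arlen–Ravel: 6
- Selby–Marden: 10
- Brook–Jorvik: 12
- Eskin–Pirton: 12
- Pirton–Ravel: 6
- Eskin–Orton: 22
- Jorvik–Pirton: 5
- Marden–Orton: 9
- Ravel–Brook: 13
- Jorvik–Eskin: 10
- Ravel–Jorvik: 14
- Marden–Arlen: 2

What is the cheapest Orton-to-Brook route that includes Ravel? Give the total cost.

Shortest Orton→Ravel: Orton–Ravel = 14
Shortest Ravel→Brook: Ravel–Arlen–Brook = 11
Total via Ravel: 14 + 11 = $25.

$25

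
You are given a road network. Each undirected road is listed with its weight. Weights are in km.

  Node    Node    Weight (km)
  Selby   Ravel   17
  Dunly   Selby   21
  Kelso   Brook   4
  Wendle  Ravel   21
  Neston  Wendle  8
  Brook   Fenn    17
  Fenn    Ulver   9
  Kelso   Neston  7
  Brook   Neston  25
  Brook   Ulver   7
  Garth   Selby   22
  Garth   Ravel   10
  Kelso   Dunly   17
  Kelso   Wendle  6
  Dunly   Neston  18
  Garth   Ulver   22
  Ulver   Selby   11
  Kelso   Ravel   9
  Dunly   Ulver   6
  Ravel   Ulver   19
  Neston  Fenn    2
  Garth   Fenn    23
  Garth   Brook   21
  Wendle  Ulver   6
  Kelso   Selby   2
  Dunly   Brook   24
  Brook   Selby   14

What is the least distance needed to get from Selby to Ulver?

Candidate routes:
Selby - Kelso - Wendle - Ulver: 2+6+6 = 14
Selby - Kelso - Brook - Ulver: 2+4+7 = 13
Selby - Ulver: 11 = 11
Selby - Kelso - Neston - Fenn - Ulver: 2+7+2+9 = 20
Cheapest is Selby - Ulver at 11 km.

11 km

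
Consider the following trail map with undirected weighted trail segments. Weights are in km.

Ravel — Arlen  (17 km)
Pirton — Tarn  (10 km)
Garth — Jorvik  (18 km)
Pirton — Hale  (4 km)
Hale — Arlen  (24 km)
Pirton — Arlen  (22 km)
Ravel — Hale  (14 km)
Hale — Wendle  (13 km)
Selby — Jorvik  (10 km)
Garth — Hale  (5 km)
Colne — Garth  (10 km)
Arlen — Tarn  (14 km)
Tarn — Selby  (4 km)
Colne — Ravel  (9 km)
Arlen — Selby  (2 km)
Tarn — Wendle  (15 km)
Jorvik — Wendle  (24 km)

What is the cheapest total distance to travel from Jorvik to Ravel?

Settle nodes by increasing distance from Jorvik:
Jorvik: 0
Selby: 10  (via Jorvik)
Arlen: 12  (via Selby)
Tarn: 14  (via Selby)
Garth: 18  (via Jorvik)
Hale: 23  (via Garth)
Pirton: 24  (via Tarn)
Wendle: 24  (via Jorvik)
Colne: 28  (via Garth)
Ravel: 29  (via Arlen)
Shortest route: Jorvik–Selby–Arlen–Ravel = 29 km.

29 km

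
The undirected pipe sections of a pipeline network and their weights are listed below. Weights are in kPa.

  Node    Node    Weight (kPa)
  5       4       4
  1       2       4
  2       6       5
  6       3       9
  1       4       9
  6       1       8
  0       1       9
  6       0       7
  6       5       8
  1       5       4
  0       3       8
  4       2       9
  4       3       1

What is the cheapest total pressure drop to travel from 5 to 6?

8 kPa

Enumerating some paths:
5–6: 8 = 8
5–1–6: 4+8 = 12
Cheapest is 5–6 at 8 kPa.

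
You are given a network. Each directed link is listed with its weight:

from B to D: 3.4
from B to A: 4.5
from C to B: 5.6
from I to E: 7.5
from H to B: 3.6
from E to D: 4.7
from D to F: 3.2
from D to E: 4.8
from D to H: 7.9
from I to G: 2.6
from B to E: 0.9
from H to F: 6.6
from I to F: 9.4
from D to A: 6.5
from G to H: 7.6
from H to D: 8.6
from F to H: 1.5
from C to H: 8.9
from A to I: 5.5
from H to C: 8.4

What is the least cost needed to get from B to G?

12.6

Shortest distances from B:
B: 0
E: 0.9  (via B)
D: 3.4  (via B)
A: 4.5  (via B)
F: 6.6  (via D)
H: 8.1  (via F)
I: 10  (via A)
G: 12.6  (via I)
Shortest route: B → A → I → G = 12.6.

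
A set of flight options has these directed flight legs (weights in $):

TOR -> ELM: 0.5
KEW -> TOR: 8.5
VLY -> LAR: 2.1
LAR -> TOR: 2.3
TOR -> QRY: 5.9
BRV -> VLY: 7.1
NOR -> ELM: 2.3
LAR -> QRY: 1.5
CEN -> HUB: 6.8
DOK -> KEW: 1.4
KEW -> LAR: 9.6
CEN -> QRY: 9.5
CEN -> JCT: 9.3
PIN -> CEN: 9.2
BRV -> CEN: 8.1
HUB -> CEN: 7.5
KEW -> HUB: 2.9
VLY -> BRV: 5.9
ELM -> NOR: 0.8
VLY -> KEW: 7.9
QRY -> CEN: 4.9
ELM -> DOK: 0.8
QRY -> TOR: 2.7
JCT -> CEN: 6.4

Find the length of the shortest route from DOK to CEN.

Settle nodes by increasing distance from DOK:
DOK: 0
KEW: 1.4  (via DOK)
HUB: 4.3  (via KEW)
TOR: 9.9  (via KEW)
ELM: 10.4  (via TOR)
LAR: 11  (via KEW)
NOR: 11.2  (via ELM)
CEN: 11.8  (via HUB)
Shortest route: DOK–KEW–HUB–CEN = $11.8.

$11.8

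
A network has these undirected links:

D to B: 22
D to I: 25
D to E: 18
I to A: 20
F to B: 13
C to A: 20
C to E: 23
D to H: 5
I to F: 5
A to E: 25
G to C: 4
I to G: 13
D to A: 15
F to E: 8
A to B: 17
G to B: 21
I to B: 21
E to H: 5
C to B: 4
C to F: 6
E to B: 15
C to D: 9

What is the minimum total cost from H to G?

18

Running Dijkstra from H:
H: 0
D: 5  (via H)
E: 5  (via H)
F: 13  (via E)
C: 14  (via D)
B: 18  (via C)
G: 18  (via C)
Shortest route: H → D → C → G = 18.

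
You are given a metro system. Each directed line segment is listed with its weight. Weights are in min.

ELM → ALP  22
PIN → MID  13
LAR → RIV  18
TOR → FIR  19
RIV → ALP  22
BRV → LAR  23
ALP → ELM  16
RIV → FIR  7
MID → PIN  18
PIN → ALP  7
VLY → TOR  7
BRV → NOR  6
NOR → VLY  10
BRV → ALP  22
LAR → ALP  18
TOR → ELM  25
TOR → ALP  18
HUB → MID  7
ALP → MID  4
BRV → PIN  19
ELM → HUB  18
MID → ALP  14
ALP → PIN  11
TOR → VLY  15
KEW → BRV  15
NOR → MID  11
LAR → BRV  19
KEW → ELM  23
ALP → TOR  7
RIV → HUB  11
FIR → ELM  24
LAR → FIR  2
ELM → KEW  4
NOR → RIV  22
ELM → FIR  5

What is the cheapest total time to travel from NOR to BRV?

60 min

Enumerating some paths:
NOR - MID - ALP - ELM - KEW - BRV: 11+14+16+4+15 = 60
NOR - VLY - TOR - ELM - KEW - BRV: 10+7+25+4+15 = 61
NOR - VLY - TOR - ALP - ELM - KEW - BRV: 10+7+18+16+4+15 = 70
NOR - MID - PIN - ALP - ELM - KEW - BRV: 11+18+7+16+4+15 = 71
The minimum is 60 min via NOR - MID - ALP - ELM - KEW - BRV.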